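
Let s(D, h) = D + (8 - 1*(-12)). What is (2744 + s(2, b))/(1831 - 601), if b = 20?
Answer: 461/205 ≈ 2.2488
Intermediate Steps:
s(D, h) = 20 + D (s(D, h) = D + (8 + 12) = D + 20 = 20 + D)
(2744 + s(2, b))/(1831 - 601) = (2744 + (20 + 2))/(1831 - 601) = (2744 + 22)/1230 = 2766*(1/1230) = 461/205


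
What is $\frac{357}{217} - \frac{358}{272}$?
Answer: $\frac{1387}{4216} \approx 0.32898$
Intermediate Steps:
$\frac{357}{217} - \frac{358}{272} = 357 \cdot \frac{1}{217} - \frac{179}{136} = \frac{51}{31} - \frac{179}{136} = \frac{1387}{4216}$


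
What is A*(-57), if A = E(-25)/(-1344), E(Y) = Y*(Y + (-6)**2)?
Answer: -5225/448 ≈ -11.663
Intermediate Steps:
E(Y) = Y*(36 + Y) (E(Y) = Y*(Y + 36) = Y*(36 + Y))
A = 275/1344 (A = -25*(36 - 25)/(-1344) = -25*11*(-1/1344) = -275*(-1/1344) = 275/1344 ≈ 0.20461)
A*(-57) = (275/1344)*(-57) = -5225/448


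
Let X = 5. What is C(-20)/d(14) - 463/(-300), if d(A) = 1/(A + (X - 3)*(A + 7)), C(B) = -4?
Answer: -66737/300 ≈ -222.46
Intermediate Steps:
d(A) = 1/(14 + 3*A) (d(A) = 1/(A + (5 - 3)*(A + 7)) = 1/(A + 2*(7 + A)) = 1/(A + (14 + 2*A)) = 1/(14 + 3*A))
C(-20)/d(14) - 463/(-300) = -4/(1/(14 + 3*14)) - 463/(-300) = -4/(1/(14 + 42)) - 463*(-1/300) = -4/(1/56) + 463/300 = -4/1/56 + 463/300 = -4*56 + 463/300 = -224 + 463/300 = -66737/300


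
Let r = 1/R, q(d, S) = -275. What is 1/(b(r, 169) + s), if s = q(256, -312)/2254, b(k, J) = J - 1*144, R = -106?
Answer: 2254/56075 ≈ 0.040196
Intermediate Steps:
r = -1/106 (r = 1/(-106) = -1/106 ≈ -0.0094340)
b(k, J) = -144 + J (b(k, J) = J - 144 = -144 + J)
s = -275/2254 ≈ -0.12201
1/(b(r, 169) + s) = 1/((-144 + 169) - 275/2254) = 1/(25 - 275/2254) = 1/(56075/2254) = 2254/56075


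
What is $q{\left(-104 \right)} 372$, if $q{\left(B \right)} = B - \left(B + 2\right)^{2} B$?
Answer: $402471264$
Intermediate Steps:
$q{\left(B \right)} = B - B \left(2 + B\right)^{2}$ ($q{\left(B \right)} = B - \left(2 + B\right)^{2} B = B - B \left(2 + B\right)^{2}$)
$q{\left(-104 \right)} 372 = \left(-104 - - 104 \left(2 - 104\right)^{2}\right) 372 = \left(-104 - - 104 \left(-102\right)^{2}\right) 372 = \left(-104 - \left(-104\right) 10404\right) 372 = \left(-104 + 1082016\right) 372 = 1081912 \cdot 372 = 402471264$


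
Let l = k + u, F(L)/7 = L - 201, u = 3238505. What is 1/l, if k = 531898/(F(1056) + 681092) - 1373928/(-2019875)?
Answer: 1387809655375/4494430526342015581 ≈ 3.0878e-7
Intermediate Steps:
F(L) = -1407 + 7*L (F(L) = 7*(L - 201) = 7*(-201 + L) = -1407 + 7*L)
k = 2018361801206/1387809655375 (k = 531898/((-1407 + 7*1056) + 681092) - 1373928/(-2019875) = 531898/((-1407 + 7392) + 681092) - 1373928*(-1/2019875) = 531898/(5985 + 681092) + 1373928/2019875 = 531898/687077 + 1373928/2019875 = 2018361801206/1387809655375 ≈ 1.4544)
l = 4494430526342015581/1387809655375 (l = 2018361801206/1387809655375 + 3238505 = 4494430526342015581/1387809655375 ≈ 3.2385e+6)
1/l = 1/(4494430526342015581/1387809655375) = 1387809655375/4494430526342015581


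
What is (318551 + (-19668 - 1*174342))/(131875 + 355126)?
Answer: 124541/487001 ≈ 0.25573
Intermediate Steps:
(318551 + (-19668 - 1*174342))/(131875 + 355126) = (318551 + (-19668 - 174342))/487001 = (318551 - 194010)*(1/487001) = 124541*(1/487001) = 124541/487001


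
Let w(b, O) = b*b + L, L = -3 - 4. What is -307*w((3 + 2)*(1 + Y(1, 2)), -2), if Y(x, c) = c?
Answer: -66926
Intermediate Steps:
L = -7
w(b, O) = -7 + b² (w(b, O) = b*b - 7 = b² - 7 = -7 + b²)
-307*w((3 + 2)*(1 + Y(1, 2)), -2) = -307*(-7 + ((3 + 2)*(1 + 2))²) = -307*(-7 + (5*3)²) = -307*(-7 + 15²) = -307*(-7 + 225) = -307*218 = -66926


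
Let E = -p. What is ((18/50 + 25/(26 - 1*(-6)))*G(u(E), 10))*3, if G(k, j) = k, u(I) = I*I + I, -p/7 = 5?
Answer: 172557/40 ≈ 4313.9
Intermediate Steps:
p = -35 (p = -7*5 = -35)
E = 35 (E = -1*(-35) = 35)
u(I) = I + I² (u(I) = I² + I = I + I²)
((18/50 + 25/(26 - 1*(-6)))*G(u(E), 10))*3 = ((18/50 + 25/(26 - 1*(-6)))*(35*(1 + 35)))*3 = ((18*(1/50) + 25/(26 + 6))*(35*36))*3 = ((9/25 + 25/32)*1260)*3 = ((913/800)*1260)*3 = (57519/40)*3 = 172557/40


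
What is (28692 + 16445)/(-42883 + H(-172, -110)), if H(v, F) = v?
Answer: -45137/43055 ≈ -1.0484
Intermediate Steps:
(28692 + 16445)/(-42883 + H(-172, -110)) = (28692 + 16445)/(-42883 - 172) = 45137/(-43055) = 45137*(-1/43055) = -45137/43055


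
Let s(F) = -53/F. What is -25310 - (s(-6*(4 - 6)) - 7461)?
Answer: -214135/12 ≈ -17845.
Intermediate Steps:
-25310 - (s(-6*(4 - 6)) - 7461) = -25310 - (-53*(-1/(6*(4 - 6))) - 7461) = -25310 - (-53/((-6*(-2))) - 7461) = -25310 - (-53/12 - 7461) = -25310 - 1*(-89585/12) = -25310 + 89585/12 = -214135/12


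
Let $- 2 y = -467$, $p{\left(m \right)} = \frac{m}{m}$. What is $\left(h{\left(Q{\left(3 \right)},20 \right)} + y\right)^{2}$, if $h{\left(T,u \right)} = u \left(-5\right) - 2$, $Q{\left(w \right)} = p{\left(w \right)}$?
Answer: $\frac{69169}{4} \approx 17292.0$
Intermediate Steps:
$p{\left(m \right)} = 1$
$Q{\left(w \right)} = 1$
$y = \frac{467}{2}$ ($y = \left(- \frac{1}{2}\right) \left(-467\right) = \frac{467}{2} \approx 233.5$)
$h{\left(T,u \right)} = -2 - 5 u$ ($h{\left(T,u \right)} = - 5 u - 2 = -2 - 5 u$)
$\left(h{\left(Q{\left(3 \right)},20 \right)} + y\right)^{2} = \left(\left(-2 - 100\right) + \frac{467}{2}\right)^{2} = \left(-102 + \frac{467}{2}\right)^{2} = \left(\frac{263}{2}\right)^{2} = \frac{69169}{4}$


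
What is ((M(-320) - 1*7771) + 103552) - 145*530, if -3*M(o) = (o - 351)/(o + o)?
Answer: 36346849/1920 ≈ 18931.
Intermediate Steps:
M(o) = -(-351 + o)/(6*o) (M(o) = -(o - 351)/(3*(o + o)) = -(-351 + o)/(3*(2*o)) = -(-351 + o)*1/(2*o)/3 = -(-351 + o)/(6*o))
((M(-320) - 1*7771) + 103552) - 145*530 = (((⅙)*(351 - 1*(-320))/(-320) - 1*7771) + 103552) - 145*530 = (((⅙)*(-1/320)*(351 + 320) - 7771) + 103552) - 76850 = (((⅙)*(-1/320)*671 - 7771) + 103552) - 76850 = ((-671/1920 - 7771) + 103552) - 76850 = (-14920991/1920 + 103552) - 76850 = 183898849/1920 - 76850 = 36346849/1920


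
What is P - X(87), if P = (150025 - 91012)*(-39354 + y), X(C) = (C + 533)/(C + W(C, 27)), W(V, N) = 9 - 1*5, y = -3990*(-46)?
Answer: 774305205418/91 ≈ 8.5089e+9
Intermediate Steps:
y = 183540
W(V, N) = 4 (W(V, N) = 9 - 5 = 4)
X(C) = (533 + C)/(4 + C) (X(C) = (C + 533)/(C + 4) = (533 + C)/(4 + C))
P = 8508848418 (P = (150025 - 91012)*(-39354 + 183540) = 59013*144186 = 8508848418)
P - X(87) = 8508848418 - (533 + 87)/(4 + 87) = 8508848418 - 620/91 = 774305205418/91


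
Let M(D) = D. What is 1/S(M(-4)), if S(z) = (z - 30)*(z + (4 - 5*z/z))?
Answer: 1/170 ≈ 0.0058824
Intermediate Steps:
S(z) = (-1 + z)*(-30 + z) (S(z) = (-30 + z)*(z + (4 - 5*1)) = (-30 + z)*(z + (4 - 5)) = (-30 + z)*(z - 1) = (-30 + z)*(-1 + z) = (-1 + z)*(-30 + z))
1/S(M(-4)) = 1/(30 + (-4)**2 - 31*(-4)) = 1/(30 + 16 + 124) = 1/170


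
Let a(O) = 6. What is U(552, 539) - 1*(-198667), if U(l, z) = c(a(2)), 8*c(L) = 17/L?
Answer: 9536033/48 ≈ 1.9867e+5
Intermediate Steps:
c(L) = 17/(8*L) (c(L) = (17/L)/8 = 17/(8*L))
U(l, z) = 17/48 (U(l, z) = (17/8)/6 = (17/8)*(⅙) = 17/48)
U(552, 539) - 1*(-198667) = 17/48 - 1*(-198667) = 17/48 + 198667 = 9536033/48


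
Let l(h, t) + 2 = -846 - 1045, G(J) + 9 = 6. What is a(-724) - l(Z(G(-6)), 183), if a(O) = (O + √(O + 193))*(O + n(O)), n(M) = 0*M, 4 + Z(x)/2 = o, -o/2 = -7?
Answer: 526069 - 2172*I*√59 ≈ 5.2607e+5 - 16683.0*I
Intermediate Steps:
G(J) = -3 (G(J) = -9 + 6 = -3)
o = 14 (o = -2*(-7) = 14)
Z(x) = 20 (Z(x) = -8 + 2*14 = -8 + 28 = 20)
l(h, t) = -1893 (l(h, t) = -2 + (-846 - 1045) = -2 - 1891 = -1893)
n(M) = 0
a(O) = O*(O + √(193 + O)) (a(O) = (O + √(O + 193))*(O + 0) = (O + √(193 + O))*O = O*(O + √(193 + O)))
a(-724) - l(Z(G(-6)), 183) = -724*(-724 + √(193 - 724)) - 1*(-1893) = -724*(-724 + √(-531)) + 1893 = -724*(-724 + 3*I*√59) + 1893 = (524176 - 2172*I*√59) + 1893 = 526069 - 2172*I*√59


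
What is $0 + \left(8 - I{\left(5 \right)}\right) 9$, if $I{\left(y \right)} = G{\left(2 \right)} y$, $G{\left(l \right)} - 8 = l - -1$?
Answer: $-423$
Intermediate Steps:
$G{\left(l \right)} = 9 + l$ ($G{\left(l \right)} = 8 + \left(l - -1\right) = 8 + \left(l + 1\right) = 8 + \left(1 + l\right) = 9 + l$)
$I{\left(y \right)} = 11 y$ ($I{\left(y \right)} = \left(9 + 2\right) y = 11 y$)
$0 + \left(8 - I{\left(5 \right)}\right) 9 = 0 + \left(8 - 11 \cdot 5\right) 9 = 0 + \left(8 - 55\right) 9 = 0 - 423 = -423$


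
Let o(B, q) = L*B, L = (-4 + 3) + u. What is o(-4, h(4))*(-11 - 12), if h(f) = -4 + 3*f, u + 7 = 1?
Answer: -644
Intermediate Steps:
u = -6 (u = -7 + 1 = -6)
L = -7 (L = (-4 + 3) - 6 = -1 - 6 = -7)
o(B, q) = -7*B
o(-4, h(4))*(-11 - 12) = (-7*(-4))*(-11 - 12) = 28*(-23) = -644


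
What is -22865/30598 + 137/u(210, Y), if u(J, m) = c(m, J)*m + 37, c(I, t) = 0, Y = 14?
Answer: 3345921/1132126 ≈ 2.9554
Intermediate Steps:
u(J, m) = 37 (u(J, m) = 0*m + 37 = 0 + 37 = 37)
-22865/30598 + 137/u(210, Y) = -22865/30598 + 137/37 = 3345921/1132126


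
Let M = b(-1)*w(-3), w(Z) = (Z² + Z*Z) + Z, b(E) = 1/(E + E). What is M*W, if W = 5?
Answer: -75/2 ≈ -37.500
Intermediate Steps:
b(E) = 1/(2*E)
w(Z) = Z + 2*Z² (w(Z) = (Z² + Z²) + Z = 2*Z² + Z = Z + 2*Z²)
M = -15/2 (M = ((½)/(-1))*(-3*(1 + 2*(-3))) = ((½)*(-1))*(-3*(1 - 6)) = -(-3)*(-5)/2 = -½*15 = -15/2 ≈ -7.5000)
M*W = -15/2*5 = -75/2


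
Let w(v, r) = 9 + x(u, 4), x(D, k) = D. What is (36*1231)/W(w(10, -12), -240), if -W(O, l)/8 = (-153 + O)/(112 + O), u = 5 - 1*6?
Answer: 132948/29 ≈ 4584.4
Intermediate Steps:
u = -1 (u = 5 - 6 = -1)
w(v, r) = 8 (w(v, r) = 9 - 1 = 8)
W(O, l) = -8*(-153 + O)/(112 + O)
(36*1231)/W(w(10, -12), -240) = (36*1231)/((8*(153 - 1*8)/(112 + 8))) = 44316/((8*(153 - 8)/120)) = 44316/((8*(1/120)*145)) = 44316/(29/3) = 44316*(3/29) = 132948/29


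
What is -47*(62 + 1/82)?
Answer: -238995/82 ≈ -2914.6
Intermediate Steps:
-47*(62 + 1/82) = -47*5085/82 = -238995/82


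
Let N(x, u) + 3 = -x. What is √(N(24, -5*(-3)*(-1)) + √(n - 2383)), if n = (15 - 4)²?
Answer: √(-27 + I*√2262) ≈ 3.7209 + 6.391*I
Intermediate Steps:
n = 121 (n = 11² = 121)
N(x, u) = -3 - x
√(N(24, -5*(-3)*(-1)) + √(n - 2383)) = √((-3 - 1*24) + √(121 - 2383)) = √((-3 - 24) + √(-2262)) = √(-27 + I*√2262)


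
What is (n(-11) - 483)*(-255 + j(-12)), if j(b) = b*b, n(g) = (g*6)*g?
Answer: -26973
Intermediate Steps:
n(g) = 6*g**2 (n(g) = (6*g)*g = 6*g**2)
j(b) = b**2
(n(-11) - 483)*(-255 + j(-12)) = (6*(-11)**2 - 483)*(-255 + (-12)**2) = (6*121 - 483)*(-255 + 144) = (726 - 483)*(-111) = 243*(-111) = -26973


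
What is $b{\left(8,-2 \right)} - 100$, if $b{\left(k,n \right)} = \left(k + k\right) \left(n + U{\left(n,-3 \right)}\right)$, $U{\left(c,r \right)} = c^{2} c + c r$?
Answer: $-164$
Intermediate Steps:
$U{\left(c,r \right)} = c^{3} + c r$
$b{\left(k,n \right)} = 2 k \left(n + n \left(-3 + n^{2}\right)\right)$ ($b{\left(k,n \right)} = \left(k + k\right) \left(n + n \left(-3 + n^{2}\right)\right) = 2 k \left(n + n \left(-3 + n^{2}\right)\right)$)
$b{\left(8,-2 \right)} - 100 = 2 \cdot 8 \left(-2\right) \left(-2 + \left(-2\right)^{2}\right) - 100 = 2 \cdot 8 \left(-2\right) \left(-2 + 4\right) - 100 = 2 \cdot 8 \left(-2\right) 2 - 100 = -64 - 100 = -164$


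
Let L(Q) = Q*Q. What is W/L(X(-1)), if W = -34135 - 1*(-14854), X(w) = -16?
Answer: -19281/256 ≈ -75.316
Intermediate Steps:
W = -19281 (W = -34135 + 14854 = -19281)
L(Q) = Q**2
W/L(X(-1)) = -19281/((-16)**2) = -19281/256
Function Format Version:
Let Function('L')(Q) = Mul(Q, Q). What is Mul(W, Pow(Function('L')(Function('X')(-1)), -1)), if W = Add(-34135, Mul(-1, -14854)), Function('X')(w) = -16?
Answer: Rational(-19281, 256) ≈ -75.316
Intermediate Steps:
W = -19281 (W = Add(-34135, 14854) = -19281)
Function('L')(Q) = Pow(Q, 2)
Mul(W, Pow(Function('L')(Function('X')(-1)), -1)) = Mul(-19281, Pow(Pow(-16, 2), -1)) = Mul(-19281, Pow(256, -1)) = Mul(-19281, Rational(1, 256)) = Rational(-19281, 256)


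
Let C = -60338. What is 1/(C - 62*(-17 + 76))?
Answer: -1/63996 ≈ -1.5626e-5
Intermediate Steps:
1/(C - 62*(-17 + 76)) = 1/(-60338 - 62*(-17 + 76)) = 1/(-60338 - 62*59) = 1/(-60338 - 3658) = 1/(-63996) = -1/63996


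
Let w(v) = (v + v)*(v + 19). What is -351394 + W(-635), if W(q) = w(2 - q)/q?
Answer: -223970934/635 ≈ -3.5271e+5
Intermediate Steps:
w(v) = 2*v*(19 + v) (w(v) = (2*v)*(19 + v) = 2*v*(19 + v))
W(q) = 2*(2 - q)*(21 - q)/q (W(q) = (2*(2 - q)*(19 + (2 - q)))/q = (2*(2 - q)*(21 - q))/q = 2*(2 - q)*(21 - q)/q)
-351394 + W(-635) = -351394 + (-46 + 2*(-635) + 84/(-635)) = -351394 + (-46 - 1270 + 84*(-1/635)) = -351394 + (-46 - 1270 - 84/635) = -351394 - 835744/635 = -223970934/635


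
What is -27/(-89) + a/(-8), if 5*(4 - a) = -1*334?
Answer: -15213/1780 ≈ -8.5466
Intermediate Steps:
a = 354/5 (a = 4 - (-1)*334/5 = 4 - ⅕*(-334) = 4 + 334/5 = 354/5 ≈ 70.800)
-27/(-89) + a/(-8) = -27/(-89) + (354/5)/(-8) = -27*(-1/89) + (354/5)*(-⅛) = 27/89 - 177/20 = -15213/1780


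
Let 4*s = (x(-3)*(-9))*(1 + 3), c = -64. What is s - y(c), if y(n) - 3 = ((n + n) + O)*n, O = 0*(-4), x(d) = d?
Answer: -8168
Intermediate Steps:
O = 0
s = 27 (s = ((-3*(-9))*(1 + 3))/4 = (27*4)/4 = (¼)*108 = 27)
y(n) = 3 + 2*n² (y(n) = 3 + ((n + n) + 0)*n = 3 + (2*n + 0)*n = 3 + (2*n)*n = 3 + 2*n²)
s - y(c) = 27 - (3 + 2*(-64)²) = 27 - (3 + 2*4096) = 27 - (3 + 8192) = 27 - 1*8195 = 27 - 8195 = -8168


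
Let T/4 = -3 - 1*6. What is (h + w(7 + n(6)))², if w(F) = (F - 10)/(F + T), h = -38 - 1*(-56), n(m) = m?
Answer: 168921/529 ≈ 319.32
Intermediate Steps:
T = -36 (T = 4*(-3 - 1*6) = 4*(-3 - 6) = 4*(-9) = -36)
h = 18 (h = -38 + 56 = 18)
w(F) = (-10 + F)/(-36 + F) (w(F) = (F - 10)/(F - 36) = (-10 + F)/(-36 + F))
(h + w(7 + n(6)))² = (18 + (-10 + (7 + 6))/(-36 + (7 + 6)))² = (18 + (-10 + 13)/(-36 + 13))² = (18 + 3/(-23))² = (18 - 1/23*3)² = (18 - 3/23)² = (411/23)² = 168921/529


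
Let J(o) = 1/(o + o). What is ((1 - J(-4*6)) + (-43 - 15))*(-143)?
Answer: 391105/48 ≈ 8148.0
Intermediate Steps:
J(o) = 1/(2*o)
((1 - J(-4*6)) + (-43 - 15))*(-143) = ((1 - 1/(2*((-4*6)))) + (-43 - 15))*(-143) = ((1 - 1/(2*(-24))) - 58)*(-143) = ((1 - (-1)/(2*24)) - 58)*(-143) = ((1 - 1*(-1/48)) - 58)*(-143) = ((1 + 1/48) - 58)*(-143) = (49/48 - 58)*(-143) = -2735/48*(-143) = 391105/48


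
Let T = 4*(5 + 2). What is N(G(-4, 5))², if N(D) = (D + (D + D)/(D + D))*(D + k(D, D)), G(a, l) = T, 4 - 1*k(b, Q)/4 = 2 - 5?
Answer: 2637376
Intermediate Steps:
k(b, Q) = 28 (k(b, Q) = 16 - 4*(2 - 5) = 16 - 4*(-3) = 16 + 12 = 28)
T = 28 (T = 4*7 = 28)
G(a, l) = 28
N(D) = (1 + D)*(28 + D) (N(D) = (D + (D + D)/(D + D))*(D + 28) = (D + (2*D)/((2*D)))*(28 + D) = (D + (2*D)*(1/(2*D)))*(28 + D) = (D + 1)*(28 + D) = (1 + D)*(28 + D))
N(G(-4, 5))² = (28 + 28² + 29*28)² = (28 + 784 + 812)² = 1624² = 2637376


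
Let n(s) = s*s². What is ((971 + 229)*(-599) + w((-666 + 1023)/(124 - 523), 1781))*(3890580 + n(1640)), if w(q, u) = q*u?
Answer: -60427946772554660/19 ≈ -3.1804e+15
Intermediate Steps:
n(s) = s³
((971 + 229)*(-599) + w((-666 + 1023)/(124 - 523), 1781))*(3890580 + n(1640)) = ((971 + 229)*(-599) + ((-666 + 1023)/(124 - 523))*1781)*(3890580 + 1640³) = (1200*(-599) + (357/(-399))*1781)*(3890580 + 4410944000) = (-718800 + (357*(-1/399))*1781)*4414834580 = (-718800 - 17/19*1781)*4414834580 = (-718800 - 30277/19)*4414834580 = -13687477/19*4414834580 = -60427946772554660/19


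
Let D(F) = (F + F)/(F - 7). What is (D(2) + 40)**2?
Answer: 38416/25 ≈ 1536.6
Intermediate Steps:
D(F) = 2*F/(-7 + F) (D(F) = (2*F)/(-7 + F) = 2*F/(-7 + F))
(D(2) + 40)**2 = (2*2/(-7 + 2) + 40)**2 = (2*2/(-5) + 40)**2 = (2*2*(-1/5) + 40)**2 = (-4/5 + 40)**2 = (196/5)**2 = 38416/25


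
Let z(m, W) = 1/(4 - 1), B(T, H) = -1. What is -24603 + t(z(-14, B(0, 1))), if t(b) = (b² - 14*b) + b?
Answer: -221465/9 ≈ -24607.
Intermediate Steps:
z(m, W) = ⅓ (z(m, W) = 1/3 = ⅓)
t(b) = b² - 13*b
-24603 + t(z(-14, B(0, 1))) = -24603 + (-13 + ⅓)/3 = -24603 + (⅓)*(-38/3) = -24603 - 38/9 = -221465/9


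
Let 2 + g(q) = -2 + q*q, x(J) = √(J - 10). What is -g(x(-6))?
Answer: 20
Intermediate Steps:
x(J) = √(-10 + J)
g(q) = -4 + q² (g(q) = -2 + (-2 + q*q) = -2 + (-2 + q²) = -4 + q²)
-g(x(-6)) = -(-4 + (√(-10 - 6))²) = -(-4 + (√(-16))²) = -(-4 + (4*I)²) = -(-4 - 16) = -1*(-20) = 20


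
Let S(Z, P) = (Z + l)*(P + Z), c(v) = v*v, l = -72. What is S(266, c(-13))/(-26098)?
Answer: -42195/13049 ≈ -3.2336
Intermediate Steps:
c(v) = v**2
S(Z, P) = (-72 + Z)*(P + Z) (S(Z, P) = (Z - 72)*(P + Z) = (-72 + Z)*(P + Z))
S(266, c(-13))/(-26098) = (266**2 - 72*(-13)**2 - 72*266 + (-13)**2*266)/(-26098) = (70756 - 72*169 - 19152 + 169*266)*(-1/26098) = (70756 - 12168 - 19152 + 44954)*(-1/26098) = 84390*(-1/26098) = -42195/13049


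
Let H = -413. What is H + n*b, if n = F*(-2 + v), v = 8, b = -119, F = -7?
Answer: 4585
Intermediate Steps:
n = -42 (n = -7*(-2 + 8) = -7*6 = -42)
H + n*b = -413 - 42*(-119) = -413 + 4998 = 4585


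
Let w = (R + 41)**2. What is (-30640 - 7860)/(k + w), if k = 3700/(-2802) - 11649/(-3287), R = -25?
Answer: -177295849500/1189141571 ≈ -149.10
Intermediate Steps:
k = 10239299/4605087 (k = 3700*(-1/2802) - 11649*(-1/3287) = -1850/1401 + 11649/3287 = 10239299/4605087 ≈ 2.2235)
w = 256 (w = (-25 + 41)**2 = 16**2 = 256)
(-30640 - 7860)/(k + w) = (-30640 - 7860)/(10239299/4605087 + 256) = -38500/1189141571/4605087 = -38500*4605087/1189141571 = -177295849500/1189141571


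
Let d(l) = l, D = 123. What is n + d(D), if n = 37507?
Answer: 37630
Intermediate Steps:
n + d(D) = 37507 + 123 = 37630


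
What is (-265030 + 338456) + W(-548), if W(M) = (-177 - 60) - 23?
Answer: 73166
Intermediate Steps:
W(M) = -260 (W(M) = -237 - 23 = -260)
(-265030 + 338456) + W(-548) = (-265030 + 338456) - 260 = 73426 - 260 = 73166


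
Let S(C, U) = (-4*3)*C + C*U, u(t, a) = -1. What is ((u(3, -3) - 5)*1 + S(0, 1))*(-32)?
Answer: 192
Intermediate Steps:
S(C, U) = -12*C + C*U
((u(3, -3) - 5)*1 + S(0, 1))*(-32) = ((-1 - 5)*1 + 0*(-12 + 1))*(-32) = (-6*1 + 0*(-11))*(-32) = (-6 + 0)*(-32) = -6*(-32) = 192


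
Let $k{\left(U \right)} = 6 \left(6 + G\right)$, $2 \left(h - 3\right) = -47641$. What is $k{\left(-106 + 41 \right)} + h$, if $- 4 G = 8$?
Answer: $- \frac{47587}{2} \approx -23794.0$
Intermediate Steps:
$G = -2$ ($G = \left(- \frac{1}{4}\right) 8 = -2$)
$h = - \frac{47635}{2}$ ($h = 3 + \frac{1}{2} \left(-47641\right) = 3 - \frac{47641}{2} = - \frac{47635}{2} \approx -23818.0$)
$k{\left(U \right)} = 24$ ($k{\left(U \right)} = 6 \left(6 - 2\right) = 6 \cdot 4 = 24$)
$k{\left(-106 + 41 \right)} + h = 24 - \frac{47635}{2} = - \frac{47587}{2}$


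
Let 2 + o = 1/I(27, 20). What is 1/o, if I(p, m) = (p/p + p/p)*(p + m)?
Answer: -94/187 ≈ -0.50267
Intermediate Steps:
I(p, m) = 2*m + 2*p (I(p, m) = (1 + 1)*(m + p) = 2*(m + p) = 2*m + 2*p)
o = -187/94 (o = -2 + 1/(2*20 + 2*27) = -2 + 1/(40 + 54) = -2 + 1/94 = -187/94 ≈ -1.9894)
1/o = 1/(-187/94) = -94/187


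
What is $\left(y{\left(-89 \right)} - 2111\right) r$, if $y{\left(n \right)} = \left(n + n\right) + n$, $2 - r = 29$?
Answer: $64206$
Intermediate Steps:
$r = -27$ ($r = 2 - 29 = -27$)
$y{\left(n \right)} = 3 n$ ($y{\left(n \right)} = 2 n + n = 3 n$)
$\left(y{\left(-89 \right)} - 2111\right) r = \left(3 \left(-89\right) - 2111\right) \left(-27\right) = \left(-267 - 2111\right) \left(-27\right) = \left(-2378\right) \left(-27\right) = 64206$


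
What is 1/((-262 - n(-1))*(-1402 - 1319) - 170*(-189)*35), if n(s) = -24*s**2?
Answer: 1/1772148 ≈ 5.6429e-7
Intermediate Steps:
1/((-262 - n(-1))*(-1402 - 1319) - 170*(-189)*35) = 1/((-262 - (-24)*(-1)**2)*(-1402 - 1319) - 170*(-189)*35) = 1/((-262 - (-24))*(-2721) + 32130*35) = 1/((-262 - 1*(-24))*(-2721) + 1124550) = 1/((-262 + 24)*(-2721) + 1124550) = 1/(-238*(-2721) + 1124550) = 1/(647598 + 1124550) = 1/1772148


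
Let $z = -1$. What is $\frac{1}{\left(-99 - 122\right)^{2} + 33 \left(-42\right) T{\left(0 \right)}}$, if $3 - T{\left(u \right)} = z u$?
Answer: $\frac{1}{44683} \approx 2.238 \cdot 10^{-5}$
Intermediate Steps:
$T{\left(u \right)} = 3 + u$ ($T{\left(u \right)} = 3 - - u = 3 + u$)
$\frac{1}{\left(-99 - 122\right)^{2} + 33 \left(-42\right) T{\left(0 \right)}} = \frac{1}{\left(-99 - 122\right)^{2} + 33 \left(-42\right) \left(3 + 0\right)} = \frac{1}{\left(-221\right)^{2} - 4158} = \frac{1}{48841 - 4158} = \frac{1}{44683}$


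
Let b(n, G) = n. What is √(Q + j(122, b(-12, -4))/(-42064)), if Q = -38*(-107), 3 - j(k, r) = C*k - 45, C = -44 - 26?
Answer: √112405284761/5258 ≈ 63.764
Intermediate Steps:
C = -70
j(k, r) = 48 + 70*k (j(k, r) = 3 - (-70*k - 45) = 3 - (-45 - 70*k) = 3 + (45 + 70*k) = 48 + 70*k)
Q = 4066
√(Q + j(122, b(-12, -4))/(-42064)) = √(4066 + (48 + 70*122)/(-42064)) = √(4066 + (48 + 8540)*(-1/42064)) = √(4066 + 8588*(-1/42064)) = √(4066 - 2147/10516) = √(42755909/10516) = √112405284761/5258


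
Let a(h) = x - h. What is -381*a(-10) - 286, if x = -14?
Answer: 1238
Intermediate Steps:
a(h) = -14 - h
-381*a(-10) - 286 = -381*(-14 - 1*(-10)) - 286 = -381*(-14 + 10) - 286 = -381*(-4) - 286 = 1524 - 286 = 1238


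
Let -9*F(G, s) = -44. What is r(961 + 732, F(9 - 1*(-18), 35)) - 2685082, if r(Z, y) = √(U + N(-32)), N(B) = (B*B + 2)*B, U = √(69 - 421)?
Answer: -2685082 + 2*√(-8208 + I*√22) ≈ -2.6851e+6 + 181.2*I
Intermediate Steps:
U = 4*I*√22 (U = √(-352) = 4*I*√22 ≈ 18.762*I)
F(G, s) = 44/9 (F(G, s) = -⅑*(-44) = 44/9)
N(B) = B*(2 + B²) (N(B) = (B² + 2)*B = (2 + B²)*B = B*(2 + B²))
r(Z, y) = √(-32832 + 4*I*√22) (r(Z, y) = √(4*I*√22 - 32*(2 + (-32)²)) = √(4*I*√22 - 32*(2 + 1024)) = √(4*I*√22 - 32*1026) = √(4*I*√22 - 32832) = √(-32832 + 4*I*√22))
r(961 + 732, F(9 - 1*(-18), 35)) - 2685082 = 2*√(-8208 + I*√22) - 2685082 = -2685082 + 2*√(-8208 + I*√22)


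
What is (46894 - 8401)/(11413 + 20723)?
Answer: 987/824 ≈ 1.1978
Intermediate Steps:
(46894 - 8401)/(11413 + 20723) = 38493/32136 = 38493*(1/32136) = 987/824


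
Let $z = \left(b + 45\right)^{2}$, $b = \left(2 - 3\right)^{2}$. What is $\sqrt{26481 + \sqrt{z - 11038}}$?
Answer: $\sqrt{26481 + i \sqrt{8922}} \approx 162.73 + 0.2902 i$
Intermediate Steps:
$b = 1$ ($b = \left(-1\right)^{2} = 1$)
$z = 2116$ ($z = \left(1 + 45\right)^{2} = 46^{2} = 2116$)
$\sqrt{26481 + \sqrt{z - 11038}} = \sqrt{26481 + \sqrt{2116 - 11038}} = \sqrt{26481 + \sqrt{-8922}} = \sqrt{26481 + i \sqrt{8922}}$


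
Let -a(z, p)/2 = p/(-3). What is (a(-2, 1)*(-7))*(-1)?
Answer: 14/3 ≈ 4.6667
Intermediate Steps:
a(z, p) = 2*p/3 (a(z, p) = -2*p/(-3) = -2*p*(-1)/3 = -(-2)*p/3 = 2*p/3)
(a(-2, 1)*(-7))*(-1) = (((2/3)*1)*(-7))*(-1) = ((2/3)*(-7))*(-1) = -14/3*(-1) = 14/3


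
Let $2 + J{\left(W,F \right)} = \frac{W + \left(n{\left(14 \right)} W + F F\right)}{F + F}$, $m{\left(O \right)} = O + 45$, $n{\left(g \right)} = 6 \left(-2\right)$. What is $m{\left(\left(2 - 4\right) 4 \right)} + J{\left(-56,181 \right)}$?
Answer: $\frac{46047}{362} \approx 127.2$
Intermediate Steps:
$n{\left(g \right)} = -12$
$m{\left(O \right)} = 45 + O$
$J{\left(W,F \right)} = -2 + \frac{F^{2} - 11 W}{2 F}$ ($J{\left(W,F \right)} = -2 + \frac{W + \left(- 12 W + F F\right)}{F + F} = -2 + \frac{W + \left(- 12 W + F^{2}\right)}{2 F} = -2 + \left(W + \left(F^{2} - 12 W\right)\right) \frac{1}{2 F} = -2 + \left(F^{2} - 11 W\right) \frac{1}{2 F} = -2 + \frac{F^{2} - 11 W}{2 F}$)
$m{\left(\left(2 - 4\right) 4 \right)} + J{\left(-56,181 \right)} = \left(45 + \left(2 - 4\right) 4\right) + \frac{\left(-11\right) \left(-56\right) + 181 \left(-4 + 181\right)}{2 \cdot 181} = \left(45 - 8\right) + \frac{1}{2} \cdot \frac{1}{181} \left(616 + 181 \cdot 177\right) = \left(45 - 8\right) + \frac{1}{2} \cdot \frac{1}{181} \left(616 + 32037\right) = 37 + \frac{1}{2} \cdot \frac{1}{181} \cdot 32653 = 37 + \frac{32653}{362} = \frac{46047}{362}$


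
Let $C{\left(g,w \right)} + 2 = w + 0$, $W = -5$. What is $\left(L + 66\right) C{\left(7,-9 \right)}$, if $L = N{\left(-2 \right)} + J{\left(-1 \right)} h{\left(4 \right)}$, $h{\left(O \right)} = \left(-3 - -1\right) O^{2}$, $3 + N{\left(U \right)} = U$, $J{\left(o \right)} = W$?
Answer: $-2431$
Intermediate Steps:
$J{\left(o \right)} = -5$
$N{\left(U \right)} = -3 + U$
$C{\left(g,w \right)} = -2 + w$ ($C{\left(g,w \right)} = -2 + \left(w + 0\right) = -2 + w$)
$h{\left(O \right)} = - 2 O^{2}$ ($h{\left(O \right)} = \left(-3 + 1\right) O^{2} = - 2 O^{2}$)
$L = 155$ ($L = \left(-3 - 2\right) - 5 \left(- 2 \cdot 4^{2}\right) = -5 - 5 \left(\left(-2\right) 16\right) = -5 - -160 = -5 + 160 = 155$)
$\left(L + 66\right) C{\left(7,-9 \right)} = \left(155 + 66\right) \left(-2 - 9\right) = 221 \left(-11\right) = -2431$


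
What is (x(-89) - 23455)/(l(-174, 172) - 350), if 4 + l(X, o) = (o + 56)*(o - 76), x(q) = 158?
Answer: -23297/21534 ≈ -1.0819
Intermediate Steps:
l(X, o) = -4 + (-76 + o)*(56 + o) (l(X, o) = -4 + (o + 56)*(o - 76) = -4 + (56 + o)*(-76 + o) = -4 + (-76 + o)*(56 + o))
(x(-89) - 23455)/(l(-174, 172) - 350) = (158 - 23455)/((-4260 + 172² - 20*172) - 350) = -23297/((-4260 + 29584 - 3440) - 350) = -23297/(21884 - 350) = -23297/21534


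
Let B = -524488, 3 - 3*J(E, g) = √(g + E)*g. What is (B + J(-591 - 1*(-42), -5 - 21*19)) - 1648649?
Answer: -2173136 + 404*I*√953/3 ≈ -2.1731e+6 + 4157.3*I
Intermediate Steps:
J(E, g) = 1 - g*√(E + g)/3 (J(E, g) = 1 - √(g + E)*g/3 = 1 - √(E + g)*g/3 = 1 - g*√(E + g)/3)
(B + J(-591 - 1*(-42), -5 - 21*19)) - 1648649 = (-524488 + (1 - (-5 - 21*19)*√((-591 - 1*(-42)) + (-5 - 21*19))/3)) - 1648649 = (-524488 + (1 - (-5 - 399)*√((-591 + 42) + (-5 - 399))/3)) - 1648649 = (-524488 + (1 - ⅓*(-404)*√(-549 - 404))) - 1648649 = (-524488 + (1 - ⅓*(-404)*√(-953))) - 1648649 = (-524488 + (1 - ⅓*(-404)*I*√953)) - 1648649 = (-524488 + (1 + 404*I*√953/3)) - 1648649 = (-524487 + 404*I*√953/3) - 1648649 = -2173136 + 404*I*√953/3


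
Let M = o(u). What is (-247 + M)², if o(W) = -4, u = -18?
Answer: 63001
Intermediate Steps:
M = -4
(-247 + M)² = (-247 - 4)² = (-251)² = 63001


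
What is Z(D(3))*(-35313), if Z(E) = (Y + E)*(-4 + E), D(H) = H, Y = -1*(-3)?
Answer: 211878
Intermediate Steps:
Y = 3
Z(E) = (-4 + E)*(3 + E) (Z(E) = (3 + E)*(-4 + E) = (-4 + E)*(3 + E))
Z(D(3))*(-35313) = (-12 + 3**2 - 1*3)*(-35313) = (-12 + 9 - 3)*(-35313) = -6*(-35313) = 211878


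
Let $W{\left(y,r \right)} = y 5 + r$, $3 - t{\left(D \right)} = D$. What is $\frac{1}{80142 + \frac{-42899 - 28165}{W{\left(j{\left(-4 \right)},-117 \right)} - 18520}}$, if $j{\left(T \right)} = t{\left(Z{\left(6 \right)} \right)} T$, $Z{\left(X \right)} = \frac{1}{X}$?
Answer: $\frac{56081}{4494656694} \approx 1.2477 \cdot 10^{-5}$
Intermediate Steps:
$t{\left(D \right)} = 3 - D$
$j{\left(T \right)} = \frac{17 T}{6}$ ($j{\left(T \right)} = \left(3 - \frac{1}{6}\right) T = \frac{17 T}{6}$)
$W{\left(y,r \right)} = r + 5 y$ ($W{\left(y,r \right)} = 5 y + r = r + 5 y$)
$\frac{1}{80142 + \frac{-42899 - 28165}{W{\left(j{\left(-4 \right)},-117 \right)} - 18520}} = \frac{1}{80142 + \frac{-42899 - 28165}{\left(-117 + 5 \cdot \frac{17}{6} \left(-4\right)\right) - 18520}} = \frac{1}{80142 - \frac{71064}{\left(-117 + 5 \left(- \frac{34}{3}\right)\right) - 18520}} = \frac{1}{80142 - \frac{71064}{\left(-117 - \frac{170}{3}\right) - 18520}} = \frac{1}{80142 - \frac{71064}{- \frac{521}{3} - 18520}} = \frac{1}{80142 - \frac{71064}{- \frac{56081}{3}}} = \frac{1}{80142 - - \frac{213192}{56081}} = \frac{1}{80142 + \frac{213192}{56081}} = \frac{1}{\frac{4494656694}{56081}} = \frac{56081}{4494656694}$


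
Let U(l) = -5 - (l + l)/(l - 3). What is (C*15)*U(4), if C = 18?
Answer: -3510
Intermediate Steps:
U(l) = -5 - 2*l/(-3 + l)
(C*15)*U(4) = (18*15)*((15 - 7*4)/(-3 + 4)) = 270*((15 - 28)/1) = 270*(1*(-13)) = 270*(-13) = -3510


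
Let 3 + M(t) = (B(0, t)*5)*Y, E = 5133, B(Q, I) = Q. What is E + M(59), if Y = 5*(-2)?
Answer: 5130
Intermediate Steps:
Y = -10
M(t) = -3 (M(t) = -3 + (0*5)*(-10) = -3 + 0*(-10) = -3 + 0 = -3)
E + M(59) = 5133 - 3 = 5130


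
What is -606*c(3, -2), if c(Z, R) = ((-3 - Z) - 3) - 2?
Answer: 6666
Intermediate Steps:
c(Z, R) = -8 - Z (c(Z, R) = (-6 - Z) - 2 = -8 - Z)
-606*c(3, -2) = -606*(-8 - 1*3) = -606*(-8 - 3) = -606*(-11) = 6666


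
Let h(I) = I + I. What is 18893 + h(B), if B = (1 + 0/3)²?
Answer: 18895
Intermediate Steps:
B = 1 (B = (1 + 0*(⅓))² = (1 + 0)² = 1² = 1)
h(I) = 2*I
18893 + h(B) = 18893 + 2*1 = 18893 + 2 = 18895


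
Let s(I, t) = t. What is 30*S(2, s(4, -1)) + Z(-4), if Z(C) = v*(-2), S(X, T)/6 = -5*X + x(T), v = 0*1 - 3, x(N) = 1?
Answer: -1614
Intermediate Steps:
v = -3 (v = 0 - 3 = -3)
S(X, T) = 6 - 30*X (S(X, T) = 6*(-5*X + 1) = 6*(1 - 5*X) = 6 - 30*X)
Z(C) = 6 (Z(C) = -3*(-2) = 6)
30*S(2, s(4, -1)) + Z(-4) = 30*(6 - 30*2) + 6 = 30*(6 - 60) + 6 = 30*(-54) + 6 = -1620 + 6 = -1614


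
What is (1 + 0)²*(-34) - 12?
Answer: -46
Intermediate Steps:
(1 + 0)²*(-34) - 12 = 1²*(-34) - 12 = 1*(-34) - 12 = -34 - 12 = -46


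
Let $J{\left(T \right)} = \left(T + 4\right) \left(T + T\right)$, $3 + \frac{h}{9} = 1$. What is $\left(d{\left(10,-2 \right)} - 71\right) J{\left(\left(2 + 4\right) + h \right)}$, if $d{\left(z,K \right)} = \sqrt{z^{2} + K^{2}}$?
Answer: $-13632 + 384 \sqrt{26} \approx -11674.0$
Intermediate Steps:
$h = -18$ ($h = -27 + 9 \cdot 1 = -27 + 9 = -18$)
$J{\left(T \right)} = 2 T \left(4 + T\right)$ ($J{\left(T \right)} = \left(4 + T\right) 2 T = 2 T \left(4 + T\right)$)
$d{\left(z,K \right)} = \sqrt{K^{2} + z^{2}}$
$\left(d{\left(10,-2 \right)} - 71\right) J{\left(\left(2 + 4\right) + h \right)} = \left(\sqrt{\left(-2\right)^{2} + 10^{2}} - 71\right) 2 \left(\left(2 + 4\right) - 18\right) \left(4 + \left(\left(2 + 4\right) - 18\right)\right) = \left(\sqrt{4 + 100} - 71\right) 2 \left(6 - 18\right) \left(4 + \left(6 - 18\right)\right) = \left(\sqrt{104} - 71\right) 2 \left(-12\right) \left(4 - 12\right) = \left(2 \sqrt{26} - 71\right) 2 \left(-12\right) \left(-8\right) = \left(-71 + 2 \sqrt{26}\right) 192 = -13632 + 384 \sqrt{26}$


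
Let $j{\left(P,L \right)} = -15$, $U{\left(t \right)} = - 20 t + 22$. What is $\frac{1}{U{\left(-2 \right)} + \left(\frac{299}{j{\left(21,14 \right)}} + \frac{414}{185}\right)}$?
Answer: $\frac{555}{24589} \approx 0.022571$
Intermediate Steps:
$U{\left(t \right)} = 22 - 20 t$
$\frac{1}{U{\left(-2 \right)} + \left(\frac{299}{j{\left(21,14 \right)}} + \frac{414}{185}\right)} = \frac{1}{\left(22 - -40\right) + \left(\frac{299}{-15} + \frac{414}{185}\right)} = \frac{1}{\left(22 + 40\right) + \left(299 \left(- \frac{1}{15}\right) + 414 \cdot \frac{1}{185}\right)} = \frac{1}{62 + \left(- \frac{299}{15} + \frac{414}{185}\right)} = \frac{1}{62 - \frac{9821}{555}} = \frac{1}{\frac{24589}{555}} = \frac{555}{24589}$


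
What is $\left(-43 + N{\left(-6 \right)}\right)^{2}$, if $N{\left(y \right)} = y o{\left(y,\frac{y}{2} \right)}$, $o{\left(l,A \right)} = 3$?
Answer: $3721$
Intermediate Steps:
$N{\left(y \right)} = 3 y$ ($N{\left(y \right)} = y 3 = 3 y$)
$\left(-43 + N{\left(-6 \right)}\right)^{2} = \left(-43 + 3 \left(-6\right)\right)^{2} = \left(-43 - 18\right)^{2} = \left(-61\right)^{2} = 3721$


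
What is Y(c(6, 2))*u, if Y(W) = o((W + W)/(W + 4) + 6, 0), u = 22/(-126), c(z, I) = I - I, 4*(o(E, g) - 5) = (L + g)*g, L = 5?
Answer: -55/63 ≈ -0.87302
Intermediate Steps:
o(E, g) = 5 + g*(5 + g)/4 (o(E, g) = 5 + ((5 + g)*g)/4 = 5 + (g*(5 + g))/4 = 5 + g*(5 + g)/4)
c(z, I) = 0
u = -11/63 (u = 22*(-1/126) = -11/63 ≈ -0.17460)
Y(W) = 5 (Y(W) = 5 + (¼)*0² + (5/4)*0 = 5 + (¼)*0 + 0 = 5 + 0 + 0 = 5)
Y(c(6, 2))*u = 5*(-11/63) = -55/63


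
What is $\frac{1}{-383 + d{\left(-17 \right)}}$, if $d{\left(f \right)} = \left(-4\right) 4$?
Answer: $- \frac{1}{399} \approx -0.0025063$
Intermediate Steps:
$d{\left(f \right)} = -16$
$\frac{1}{-383 + d{\left(-17 \right)}} = \frac{1}{-383 - 16} = \frac{1}{-399} = - \frac{1}{399}$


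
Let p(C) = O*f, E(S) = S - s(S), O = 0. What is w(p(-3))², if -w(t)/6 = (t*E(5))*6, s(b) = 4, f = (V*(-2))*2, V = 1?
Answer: 0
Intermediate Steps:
f = -4 (f = (1*(-2))*2 = -2*2 = -4)
E(S) = -4 + S (E(S) = S - 1*4 = S - 4 = -4 + S)
p(C) = 0 (p(C) = 0*(-4) = 0)
w(t) = -36*t (w(t) = -6*t*(-4 + 5)*6 = -6*t*1*6 = -6*t*6 = -36*t)
w(p(-3))² = (-36*0)² = 0² = 0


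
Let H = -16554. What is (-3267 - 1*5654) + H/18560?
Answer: -82795157/9280 ≈ -8921.9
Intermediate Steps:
(-3267 - 1*5654) + H/18560 = (-3267 - 1*5654) - 16554/18560 = (-3267 - 5654) - 16554*1/18560 = -8921 - 8277/9280 = -82795157/9280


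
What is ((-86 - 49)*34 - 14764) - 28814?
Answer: -48168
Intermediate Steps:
((-86 - 49)*34 - 14764) - 28814 = (-135*34 - 14764) - 28814 = (-4590 - 14764) - 28814 = -19354 - 28814 = -48168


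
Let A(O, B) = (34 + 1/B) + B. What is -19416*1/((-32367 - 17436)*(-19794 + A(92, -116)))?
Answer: -750752/38275547817 ≈ -1.9614e-5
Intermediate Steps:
A(O, B) = 34 + B + 1/B
-19416*1/((-32367 - 17436)*(-19794 + A(92, -116))) = -19416*1/((-32367 - 17436)*(-19794 + (34 - 116 + 1/(-116)))) = -19416*(-1/(49803*(-19794 + (34 - 116 - 1/116)))) = -19416*(-1/(49803*(-19794 - 9513/116))) = -19416/((-2305617/116*(-49803))) = -19416/114826643451/116 = -19416*116/114826643451 = -750752/38275547817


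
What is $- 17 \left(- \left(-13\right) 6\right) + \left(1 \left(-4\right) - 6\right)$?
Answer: $-1336$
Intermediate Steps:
$- 17 \left(- \left(-13\right) 6\right) + \left(1 \left(-4\right) - 6\right) = - 17 \left(\left(-1\right) \left(-78\right)\right) - 10 = \left(-17\right) 78 - 10 = -1326 - 10 = -1336$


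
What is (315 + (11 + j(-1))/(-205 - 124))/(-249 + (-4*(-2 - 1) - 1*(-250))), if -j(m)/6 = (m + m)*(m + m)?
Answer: 103648/4277 ≈ 24.234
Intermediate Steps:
j(m) = -24*m² (j(m) = -6*(m + m)*(m + m) = -6*2*m*2*m = -24*m²)
(315 + (11 + j(-1))/(-205 - 124))/(-249 + (-4*(-2 - 1) - 1*(-250))) = (315 + (11 - 24*(-1)²)/(-205 - 124))/(-249 + (-4*(-2 - 1) - 1*(-250))) = (315 + (11 - 24*1)/(-329))/(-249 + (-4*(-3) + 250)) = (315 + (11 - 24)*(-1/329))/(-249 + (12 + 250)) = (315 - 13*(-1/329))/(-249 + 262) = (315 + 13/329)/13 = (103648/329)*(1/13) = 103648/4277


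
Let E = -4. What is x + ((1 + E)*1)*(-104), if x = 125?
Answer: 437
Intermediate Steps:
x + ((1 + E)*1)*(-104) = 125 + ((1 - 4)*1)*(-104) = 125 - 3*1*(-104) = 125 - 3*(-104) = 125 + 312 = 437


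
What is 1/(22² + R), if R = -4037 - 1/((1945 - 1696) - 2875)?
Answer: -2626/9330177 ≈ -0.00028145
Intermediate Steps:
R = -10601161/2626 (R = -4037 - 1/(249 - 2875) = -4037 - 1/(-2626) = -4037 - 1*(-1/2626) = -4037 + 1/2626 = -10601161/2626 ≈ -4037.0)
1/(22² + R) = 1/(22² - 10601161/2626) = 1/(484 - 10601161/2626) = 1/(-9330177/2626) = -2626/9330177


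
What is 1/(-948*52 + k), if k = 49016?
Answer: -1/280 ≈ -0.0035714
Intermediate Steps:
1/(-948*52 + k) = 1/(-948*52 + 49016) = 1/(-49296 + 49016) = 1/(-280) = -1/280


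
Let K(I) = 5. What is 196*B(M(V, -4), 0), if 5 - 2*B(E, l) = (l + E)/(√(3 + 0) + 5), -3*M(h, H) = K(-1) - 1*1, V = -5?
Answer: 17150/33 - 196*√3/33 ≈ 509.41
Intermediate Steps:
M(h, H) = -4/3 (M(h, H) = -(5 - 1*1)/3 = -(5 - 1)/3 = -⅓*4 = -4/3)
B(E, l) = 5/2 - (E + l)/(2*(5 + √3)) (B(E, l) = 5/2 - (l + E)/(2*(√(3 + 0) + 5)) = 5/2 - (E + l)/(2*(√3 + 5)) = 5/2 - (E + l)/(2*(5 + √3)))
196*B(M(V, -4), 0) = 196*(5/2 - 5/44*(-4/3) - 5/44*0 + (1/44)*(-4/3)*√3 + (1/44)*0*√3) = 196*(5/2 + 5/33 + 0 - √3/33 + 0) = 196*(175/66 - √3/33) = 17150/33 - 196*√3/33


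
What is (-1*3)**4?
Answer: 81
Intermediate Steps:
(-1*3)**4 = (-3)**4 = 81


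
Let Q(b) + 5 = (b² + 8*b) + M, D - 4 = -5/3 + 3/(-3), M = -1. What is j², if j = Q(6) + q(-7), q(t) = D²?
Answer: 515524/81 ≈ 6364.5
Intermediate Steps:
D = 4/3 (D = 4 + (-5/3 + 3/(-3)) = 4 + (-5*⅓ + 3*(-⅓)) = 4 + (-5/3 - 1) = 4 - 8/3 = 4/3 ≈ 1.3333)
Q(b) = -6 + b² + 8*b (Q(b) = -5 + ((b² + 8*b) - 1) = -5 + (-1 + b² + 8*b) = -6 + b² + 8*b)
q(t) = 16/9 (q(t) = (4/3)² = 16/9)
j = 718/9 (j = (-6 + 6² + 8*6) + 16/9 = (-6 + 36 + 48) + 16/9 = 78 + 16/9 = 718/9 ≈ 79.778)
j² = (718/9)² = 515524/81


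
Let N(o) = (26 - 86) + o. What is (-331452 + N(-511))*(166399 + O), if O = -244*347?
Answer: -27136571813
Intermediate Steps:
O = -84668
N(o) = -60 + o
(-331452 + N(-511))*(166399 + O) = (-331452 + (-60 - 511))*(166399 - 84668) = (-331452 - 571)*81731 = -332023*81731 = -27136571813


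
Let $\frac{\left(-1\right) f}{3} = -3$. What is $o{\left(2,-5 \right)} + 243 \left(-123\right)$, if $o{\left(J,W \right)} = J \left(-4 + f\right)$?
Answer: $-29879$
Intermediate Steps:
$f = 9$ ($f = \left(-3\right) \left(-3\right) = 9$)
$o{\left(J,W \right)} = 5 J$ ($o{\left(J,W \right)} = J \left(-4 + 9\right) = J 5 = 5 J$)
$o{\left(2,-5 \right)} + 243 \left(-123\right) = 5 \cdot 2 + 243 \left(-123\right) = 10 - 29889 = -29879$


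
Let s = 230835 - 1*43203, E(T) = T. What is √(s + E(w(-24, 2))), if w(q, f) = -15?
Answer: √187617 ≈ 433.15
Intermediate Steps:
s = 187632 (s = 230835 - 43203 = 187632)
√(s + E(w(-24, 2))) = √(187632 - 15) = √187617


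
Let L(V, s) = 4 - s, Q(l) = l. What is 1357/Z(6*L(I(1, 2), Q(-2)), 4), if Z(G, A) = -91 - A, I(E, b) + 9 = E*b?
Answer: -1357/95 ≈ -14.284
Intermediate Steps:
I(E, b) = -9 + E*b
1357/Z(6*L(I(1, 2), Q(-2)), 4) = 1357/(-91 - 1*4) = 1357/(-91 - 4) = 1357/(-95) = 1357*(-1/95) = -1357/95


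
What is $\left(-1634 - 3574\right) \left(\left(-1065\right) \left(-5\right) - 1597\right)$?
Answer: $-19415424$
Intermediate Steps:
$\left(-1634 - 3574\right) \left(\left(-1065\right) \left(-5\right) - 1597\right) = - 5208 \left(5325 - 1597\right) = \left(-5208\right) 3728 = -19415424$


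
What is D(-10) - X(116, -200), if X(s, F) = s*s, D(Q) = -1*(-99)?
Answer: -13357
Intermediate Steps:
D(Q) = 99
X(s, F) = s²
D(-10) - X(116, -200) = 99 - 1*116² = 99 - 1*13456 = 99 - 13456 = -13357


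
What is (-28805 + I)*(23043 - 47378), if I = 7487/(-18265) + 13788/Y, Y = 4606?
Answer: 5896630111260242/8412859 ≈ 7.0091e+8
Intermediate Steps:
I = 108676349/42064295 (I = 7487/(-18265) + 13788/4606 = 7487*(-1/18265) + 13788*(1/4606) = -7487/18265 + 6894/2303 = 108676349/42064295 ≈ 2.5836)
(-28805 + I)*(23043 - 47378) = (-28805 + 108676349/42064295)*(23043 - 47378) = -1211553341126/42064295*(-24335) = 5896630111260242/8412859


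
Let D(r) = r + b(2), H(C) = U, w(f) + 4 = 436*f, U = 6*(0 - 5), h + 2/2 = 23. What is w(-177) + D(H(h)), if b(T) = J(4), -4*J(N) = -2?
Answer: -154411/2 ≈ -77206.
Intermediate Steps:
h = 22 (h = -1 + 23 = 22)
J(N) = ½ (J(N) = -¼*(-2) = ½)
b(T) = ½
U = -30 (U = 6*(-5) = -30)
w(f) = -4 + 436*f
H(C) = -30
D(r) = ½ + r (D(r) = r + ½ = ½ + r)
w(-177) + D(H(h)) = (-4 + 436*(-177)) + (½ - 30) = (-4 - 77172) - 59/2 = -77176 - 59/2 = -154411/2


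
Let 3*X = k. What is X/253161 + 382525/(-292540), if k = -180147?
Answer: -22881429197/14811943788 ≈ -1.5448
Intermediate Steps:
X = -60049 (X = (1/3)*(-180147) = -60049)
X/253161 + 382525/(-292540) = -60049/253161 + 382525/(-292540) = -60049*1/253161 + 382525*(-1/292540) = -60049/253161 - 76505/58508 = -22881429197/14811943788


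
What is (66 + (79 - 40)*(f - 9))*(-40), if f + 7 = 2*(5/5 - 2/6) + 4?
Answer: 14000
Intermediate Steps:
f = -5/3 (f = -7 + (2*(5/5 - 2/6) + 4) = -7 + (2*(5*(1/5) - 2*1/6) + 4) = -7 + (2*(1 - 1/3) + 4) = -7 + (2*(2/3) + 4) = -7 + (4/3 + 4) = -7 + 16/3 = -5/3 ≈ -1.6667)
(66 + (79 - 40)*(f - 9))*(-40) = (66 + (79 - 40)*(-5/3 - 9))*(-40) = (66 + 39*(-32/3))*(-40) = (66 - 416)*(-40) = -350*(-40) = 14000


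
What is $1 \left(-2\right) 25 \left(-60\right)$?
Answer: $3000$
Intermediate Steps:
$1 \left(-2\right) 25 \left(-60\right) = \left(-2\right) 25 \left(-60\right) = \left(-50\right) \left(-60\right) = 3000$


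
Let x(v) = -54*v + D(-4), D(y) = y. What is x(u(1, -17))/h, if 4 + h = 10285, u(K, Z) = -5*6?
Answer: 1616/10281 ≈ 0.15718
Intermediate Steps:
u(K, Z) = -30
h = 10281 (h = -4 + 10285 = 10281)
x(v) = -4 - 54*v (x(v) = -54*v - 4 = -4 - 54*v)
x(u(1, -17))/h = (-4 - 54*(-30))/10281 = (-4 + 1620)*(1/10281) = 1616*(1/10281) = 1616/10281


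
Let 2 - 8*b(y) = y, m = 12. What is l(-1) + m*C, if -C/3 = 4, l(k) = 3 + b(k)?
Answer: -1125/8 ≈ -140.63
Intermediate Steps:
b(y) = 1/4 - y/8
l(k) = 13/4 - k/8 (l(k) = 3 + (1/4 - k/8) = 13/4 - k/8)
C = -12 (C = -3*4 = -12)
l(-1) + m*C = (13/4 - 1/8*(-1)) + 12*(-12) = (13/4 + 1/8) - 144 = 27/8 - 144 = -1125/8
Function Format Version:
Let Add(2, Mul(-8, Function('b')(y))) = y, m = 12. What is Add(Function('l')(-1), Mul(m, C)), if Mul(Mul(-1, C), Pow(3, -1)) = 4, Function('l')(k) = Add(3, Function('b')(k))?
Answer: Rational(-1125, 8) ≈ -140.63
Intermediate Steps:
Function('b')(y) = Add(Rational(1, 4), Mul(Rational(-1, 8), y))
Function('l')(k) = Add(Rational(13, 4), Mul(Rational(-1, 8), k)) (Function('l')(k) = Add(3, Add(Rational(1, 4), Mul(Rational(-1, 8), k))) = Add(Rational(13, 4), Mul(Rational(-1, 8), k)))
C = -12 (C = Mul(-3, 4) = -12)
Add(Function('l')(-1), Mul(m, C)) = Add(Add(Rational(13, 4), Mul(Rational(-1, 8), -1)), Mul(12, -12)) = Add(Add(Rational(13, 4), Rational(1, 8)), -144) = Add(Rational(27, 8), -144) = Rational(-1125, 8)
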